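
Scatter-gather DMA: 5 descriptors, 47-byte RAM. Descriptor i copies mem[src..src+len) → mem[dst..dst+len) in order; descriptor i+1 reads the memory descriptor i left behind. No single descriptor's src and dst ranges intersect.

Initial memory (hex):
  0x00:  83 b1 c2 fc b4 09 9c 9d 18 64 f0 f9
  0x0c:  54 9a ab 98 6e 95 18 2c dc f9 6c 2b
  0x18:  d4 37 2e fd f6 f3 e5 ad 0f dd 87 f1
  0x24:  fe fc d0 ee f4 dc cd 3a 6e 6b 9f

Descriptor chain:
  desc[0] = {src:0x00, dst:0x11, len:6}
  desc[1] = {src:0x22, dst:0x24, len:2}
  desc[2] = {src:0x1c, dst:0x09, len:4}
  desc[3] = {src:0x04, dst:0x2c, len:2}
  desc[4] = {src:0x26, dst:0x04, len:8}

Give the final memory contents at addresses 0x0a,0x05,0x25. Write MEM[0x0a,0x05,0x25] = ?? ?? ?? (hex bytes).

D0: mem[0x11..0x16] <- [83 b1 c2 fc b4 09]
D1: mem[0x24..0x25] <- [87 f1]
D2: mem[0x09..0x0c] <- [f6 f3 e5 ad]
D3: mem[0x2c..0x2d] <- [b4 09]
D4: mem[0x04..0x0b] <- [d0 ee f4 dc cd 3a b4 09]
query mem[0x0a]=0xb4, mem[0x05]=0xee, mem[0x25]=0xf1

MEM[0x0a,0x05,0x25] = b4 ee f1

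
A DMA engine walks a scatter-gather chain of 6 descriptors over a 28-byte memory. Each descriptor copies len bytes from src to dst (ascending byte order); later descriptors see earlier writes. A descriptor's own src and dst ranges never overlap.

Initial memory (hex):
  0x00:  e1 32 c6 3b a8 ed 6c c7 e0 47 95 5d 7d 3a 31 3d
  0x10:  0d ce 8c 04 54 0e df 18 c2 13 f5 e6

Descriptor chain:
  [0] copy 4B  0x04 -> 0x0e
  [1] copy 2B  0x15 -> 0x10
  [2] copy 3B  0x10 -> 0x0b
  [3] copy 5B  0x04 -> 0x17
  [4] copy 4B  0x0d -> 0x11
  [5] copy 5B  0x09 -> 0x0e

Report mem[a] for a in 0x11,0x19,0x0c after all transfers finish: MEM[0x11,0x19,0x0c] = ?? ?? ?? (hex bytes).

MEM[0x11,0x19,0x0c] = df 6c df

[0] 0x04->0x0e len=4 : a8 ed 6c c7
[1] 0x15->0x10 len=2 : 0e df
[2] 0x10->0x0b len=3 : 0e df 8c
[3] 0x04->0x17 len=5 : a8 ed 6c c7 e0
[4] 0x0d->0x11 len=4 : 8c a8 ed 0e
[5] 0x09->0x0e len=5 : 47 95 0e df 8c
query mem[0x11]=0xdf, mem[0x19]=0x6c, mem[0x0c]=0xdf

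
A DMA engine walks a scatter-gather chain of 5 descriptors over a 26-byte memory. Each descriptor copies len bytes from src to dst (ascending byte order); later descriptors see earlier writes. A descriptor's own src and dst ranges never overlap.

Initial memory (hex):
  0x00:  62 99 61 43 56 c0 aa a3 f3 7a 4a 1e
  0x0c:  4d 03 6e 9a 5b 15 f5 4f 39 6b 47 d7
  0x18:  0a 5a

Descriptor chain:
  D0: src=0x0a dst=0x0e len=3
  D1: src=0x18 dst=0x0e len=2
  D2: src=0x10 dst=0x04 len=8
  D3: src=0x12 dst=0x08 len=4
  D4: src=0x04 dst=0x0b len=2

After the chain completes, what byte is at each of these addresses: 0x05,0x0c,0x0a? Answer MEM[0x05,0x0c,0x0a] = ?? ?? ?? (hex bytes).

MEM[0x05,0x0c,0x0a] = 15 15 39

#0 dst[0x0e+3] := {0x4a,0x1e,0x4d}
#1 dst[0x0e+2] := {0x0a,0x5a}
#2 dst[0x04+8] := {0x4d,0x15,0xf5,0x4f,0x39,0x6b,0x47,0xd7}
#3 dst[0x08+4] := {0xf5,0x4f,0x39,0x6b}
#4 dst[0x0b+2] := {0x4d,0x15}
query mem[0x05]=0x15, mem[0x0c]=0x15, mem[0x0a]=0x39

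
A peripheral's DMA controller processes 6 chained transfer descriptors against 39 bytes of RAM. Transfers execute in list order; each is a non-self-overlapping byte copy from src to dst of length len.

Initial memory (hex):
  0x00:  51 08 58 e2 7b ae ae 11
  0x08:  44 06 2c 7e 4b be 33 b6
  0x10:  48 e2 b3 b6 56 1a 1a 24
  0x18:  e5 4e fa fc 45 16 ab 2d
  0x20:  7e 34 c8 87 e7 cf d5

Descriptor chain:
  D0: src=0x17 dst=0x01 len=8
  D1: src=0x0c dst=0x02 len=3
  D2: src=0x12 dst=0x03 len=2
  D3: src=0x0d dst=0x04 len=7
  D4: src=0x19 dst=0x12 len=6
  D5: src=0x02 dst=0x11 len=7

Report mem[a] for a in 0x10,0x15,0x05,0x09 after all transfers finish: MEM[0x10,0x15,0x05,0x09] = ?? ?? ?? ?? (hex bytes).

MEM[0x10,0x15,0x05,0x09] = 48 b6 33 b3

D0: mem[0x01..0x08] <- [24 e5 4e fa fc 45 16 ab]
D1: mem[0x02..0x04] <- [4b be 33]
D2: mem[0x03..0x04] <- [b3 b6]
D3: mem[0x04..0x0a] <- [be 33 b6 48 e2 b3 b6]
D4: mem[0x12..0x17] <- [4e fa fc 45 16 ab]
D5: mem[0x11..0x17] <- [4b b3 be 33 b6 48 e2]
query mem[0x10]=0x48, mem[0x15]=0xb6, mem[0x05]=0x33, mem[0x09]=0xb3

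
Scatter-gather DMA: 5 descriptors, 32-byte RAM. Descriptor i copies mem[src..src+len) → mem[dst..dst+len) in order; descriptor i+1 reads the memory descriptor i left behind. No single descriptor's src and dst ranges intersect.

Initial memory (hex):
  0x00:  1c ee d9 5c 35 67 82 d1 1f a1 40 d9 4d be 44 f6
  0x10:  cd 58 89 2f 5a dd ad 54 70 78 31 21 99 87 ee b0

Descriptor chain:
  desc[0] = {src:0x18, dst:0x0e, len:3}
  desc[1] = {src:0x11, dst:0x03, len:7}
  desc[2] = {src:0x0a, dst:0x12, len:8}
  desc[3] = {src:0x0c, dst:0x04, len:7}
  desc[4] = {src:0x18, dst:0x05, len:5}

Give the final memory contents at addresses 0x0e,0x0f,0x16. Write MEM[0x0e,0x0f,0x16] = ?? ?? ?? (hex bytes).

MEM[0x0e,0x0f,0x16] = 70 78 70

[0] 0x18->0x0e len=3 : 70 78 31
[1] 0x11->0x03 len=7 : 58 89 2f 5a dd ad 54
[2] 0x0a->0x12 len=8 : 40 d9 4d be 70 78 31 58
[3] 0x0c->0x04 len=7 : 4d be 70 78 31 58 40
[4] 0x18->0x05 len=5 : 31 58 31 21 99
query mem[0x0e]=0x70, mem[0x0f]=0x78, mem[0x16]=0x70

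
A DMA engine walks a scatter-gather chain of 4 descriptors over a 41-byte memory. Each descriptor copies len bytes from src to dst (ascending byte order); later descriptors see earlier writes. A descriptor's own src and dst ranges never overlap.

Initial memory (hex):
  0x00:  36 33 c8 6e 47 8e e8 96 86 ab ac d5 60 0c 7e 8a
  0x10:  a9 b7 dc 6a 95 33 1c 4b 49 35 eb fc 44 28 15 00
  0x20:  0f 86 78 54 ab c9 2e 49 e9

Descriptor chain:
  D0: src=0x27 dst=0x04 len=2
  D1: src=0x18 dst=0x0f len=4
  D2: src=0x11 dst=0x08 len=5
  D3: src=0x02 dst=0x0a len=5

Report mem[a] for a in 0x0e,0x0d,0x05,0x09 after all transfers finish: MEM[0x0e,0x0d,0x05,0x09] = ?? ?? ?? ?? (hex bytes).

D0: mem[0x04..0x05] <- [49 e9]
D1: mem[0x0f..0x12] <- [49 35 eb fc]
D2: mem[0x08..0x0c] <- [eb fc 6a 95 33]
D3: mem[0x0a..0x0e] <- [c8 6e 49 e9 e8]
query mem[0x0e]=0xe8, mem[0x0d]=0xe9, mem[0x05]=0xe9, mem[0x09]=0xfc

MEM[0x0e,0x0d,0x05,0x09] = e8 e9 e9 fc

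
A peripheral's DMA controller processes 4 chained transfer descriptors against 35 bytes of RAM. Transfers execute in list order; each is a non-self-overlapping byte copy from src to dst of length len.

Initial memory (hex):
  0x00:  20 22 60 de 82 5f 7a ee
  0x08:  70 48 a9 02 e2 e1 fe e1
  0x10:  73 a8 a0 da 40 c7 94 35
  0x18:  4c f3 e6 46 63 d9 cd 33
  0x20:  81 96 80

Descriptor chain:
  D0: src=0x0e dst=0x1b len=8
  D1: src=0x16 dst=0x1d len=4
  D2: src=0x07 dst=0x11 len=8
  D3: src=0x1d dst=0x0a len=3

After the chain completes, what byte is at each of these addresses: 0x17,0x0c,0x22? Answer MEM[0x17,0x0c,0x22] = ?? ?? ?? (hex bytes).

MEM[0x17,0x0c,0x22] = e1 4c c7

  after D0: wrote 8B at 0x1b = fee173a8a0da40c7
  after D1: wrote 4B at 0x1d = 94354cf3
  after D2: wrote 8B at 0x11 = ee7048a902e2e1fe
  after D3: wrote 3B at 0x0a = 94354c
query mem[0x17]=0xe1, mem[0x0c]=0x4c, mem[0x22]=0xc7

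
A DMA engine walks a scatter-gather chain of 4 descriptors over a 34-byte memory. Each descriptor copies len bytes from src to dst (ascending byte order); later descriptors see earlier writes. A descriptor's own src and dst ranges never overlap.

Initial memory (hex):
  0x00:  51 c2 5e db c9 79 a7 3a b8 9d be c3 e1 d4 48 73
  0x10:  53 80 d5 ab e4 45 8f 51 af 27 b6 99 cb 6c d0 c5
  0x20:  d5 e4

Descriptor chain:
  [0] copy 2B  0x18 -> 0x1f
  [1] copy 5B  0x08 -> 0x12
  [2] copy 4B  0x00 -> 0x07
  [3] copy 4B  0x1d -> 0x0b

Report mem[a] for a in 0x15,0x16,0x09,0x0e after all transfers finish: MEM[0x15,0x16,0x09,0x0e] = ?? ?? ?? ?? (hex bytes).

D0: mem[0x1f..0x20] <- [af 27]
D1: mem[0x12..0x16] <- [b8 9d be c3 e1]
D2: mem[0x07..0x0a] <- [51 c2 5e db]
D3: mem[0x0b..0x0e] <- [6c d0 af 27]
query mem[0x15]=0xc3, mem[0x16]=0xe1, mem[0x09]=0x5e, mem[0x0e]=0x27

MEM[0x15,0x16,0x09,0x0e] = c3 e1 5e 27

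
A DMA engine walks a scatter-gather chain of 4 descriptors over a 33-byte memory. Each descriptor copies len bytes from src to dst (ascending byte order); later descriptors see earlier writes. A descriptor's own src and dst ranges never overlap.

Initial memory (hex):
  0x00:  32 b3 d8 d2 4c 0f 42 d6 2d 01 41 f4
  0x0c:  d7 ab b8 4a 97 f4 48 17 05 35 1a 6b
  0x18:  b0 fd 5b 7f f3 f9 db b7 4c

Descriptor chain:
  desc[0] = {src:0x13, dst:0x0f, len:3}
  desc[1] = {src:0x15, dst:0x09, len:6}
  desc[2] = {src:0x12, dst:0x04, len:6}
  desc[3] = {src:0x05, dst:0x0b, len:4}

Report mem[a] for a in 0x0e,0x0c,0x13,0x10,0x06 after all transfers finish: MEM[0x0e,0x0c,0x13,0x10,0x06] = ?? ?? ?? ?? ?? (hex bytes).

[0] 0x13->0x0f len=3 : 17 05 35
[1] 0x15->0x09 len=6 : 35 1a 6b b0 fd 5b
[2] 0x12->0x04 len=6 : 48 17 05 35 1a 6b
[3] 0x05->0x0b len=4 : 17 05 35 1a
query mem[0x0e]=0x1a, mem[0x0c]=0x05, mem[0x13]=0x17, mem[0x10]=0x05, mem[0x06]=0x05

MEM[0x0e,0x0c,0x13,0x10,0x06] = 1a 05 17 05 05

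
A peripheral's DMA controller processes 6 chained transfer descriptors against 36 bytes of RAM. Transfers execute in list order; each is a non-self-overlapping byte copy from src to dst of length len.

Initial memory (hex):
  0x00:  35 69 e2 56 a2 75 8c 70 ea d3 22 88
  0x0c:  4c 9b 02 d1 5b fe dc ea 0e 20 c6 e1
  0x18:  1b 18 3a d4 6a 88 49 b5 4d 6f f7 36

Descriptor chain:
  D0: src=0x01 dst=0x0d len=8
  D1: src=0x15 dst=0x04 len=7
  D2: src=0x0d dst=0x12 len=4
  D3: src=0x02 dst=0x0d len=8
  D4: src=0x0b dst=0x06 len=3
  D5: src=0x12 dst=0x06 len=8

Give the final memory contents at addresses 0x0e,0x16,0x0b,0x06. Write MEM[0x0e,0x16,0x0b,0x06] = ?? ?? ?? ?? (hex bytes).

MEM[0x0e,0x16,0x0b,0x06] = 56 c6 e1 1b

  after D0: wrote 8B at 0x0d = 69e256a2758c70ea
  after D1: wrote 7B at 0x04 = 20c6e11b183ad4
  after D2: wrote 4B at 0x12 = 69e256a2
  after D3: wrote 8B at 0x0d = e25620c6e11b183a
  after D4: wrote 3B at 0x06 = 884ce2
  after D5: wrote 8B at 0x06 = 1b183aa2c6e11b18
query mem[0x0e]=0x56, mem[0x16]=0xc6, mem[0x0b]=0xe1, mem[0x06]=0x1b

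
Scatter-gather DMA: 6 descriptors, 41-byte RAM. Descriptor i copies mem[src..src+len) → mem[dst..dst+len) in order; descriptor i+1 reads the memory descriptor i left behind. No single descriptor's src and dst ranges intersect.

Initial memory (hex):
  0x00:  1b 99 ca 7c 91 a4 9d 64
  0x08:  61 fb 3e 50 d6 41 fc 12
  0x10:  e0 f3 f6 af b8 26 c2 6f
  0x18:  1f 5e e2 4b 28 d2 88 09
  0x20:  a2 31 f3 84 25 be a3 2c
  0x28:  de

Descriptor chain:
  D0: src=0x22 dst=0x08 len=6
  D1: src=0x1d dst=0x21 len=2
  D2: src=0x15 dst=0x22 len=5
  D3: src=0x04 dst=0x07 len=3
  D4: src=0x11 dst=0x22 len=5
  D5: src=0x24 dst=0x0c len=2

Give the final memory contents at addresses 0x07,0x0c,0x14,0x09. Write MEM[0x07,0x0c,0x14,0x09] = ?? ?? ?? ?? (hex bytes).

MEM[0x07,0x0c,0x14,0x09] = 91 af b8 9d

  after D0: wrote 6B at 0x08 = f38425bea32c
  after D1: wrote 2B at 0x21 = d288
  after D2: wrote 5B at 0x22 = 26c26f1f5e
  after D3: wrote 3B at 0x07 = 91a49d
  after D4: wrote 5B at 0x22 = f3f6afb826
  after D5: wrote 2B at 0x0c = afb8
query mem[0x07]=0x91, mem[0x0c]=0xaf, mem[0x14]=0xb8, mem[0x09]=0x9d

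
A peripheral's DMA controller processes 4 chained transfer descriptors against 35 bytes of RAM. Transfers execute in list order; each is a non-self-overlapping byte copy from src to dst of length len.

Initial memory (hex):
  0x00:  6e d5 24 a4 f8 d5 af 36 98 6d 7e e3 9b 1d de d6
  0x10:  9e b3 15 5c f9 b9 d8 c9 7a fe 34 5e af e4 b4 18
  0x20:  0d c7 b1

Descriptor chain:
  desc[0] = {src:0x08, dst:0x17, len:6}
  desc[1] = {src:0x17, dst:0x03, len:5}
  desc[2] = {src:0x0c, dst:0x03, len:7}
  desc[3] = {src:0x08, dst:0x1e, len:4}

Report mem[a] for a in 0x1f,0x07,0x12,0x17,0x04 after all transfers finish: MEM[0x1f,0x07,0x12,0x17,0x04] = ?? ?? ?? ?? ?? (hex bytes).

D0: mem[0x17..0x1c] <- [98 6d 7e e3 9b 1d]
D1: mem[0x03..0x07] <- [98 6d 7e e3 9b]
D2: mem[0x03..0x09] <- [9b 1d de d6 9e b3 15]
D3: mem[0x1e..0x21] <- [b3 15 7e e3]
query mem[0x1f]=0x15, mem[0x07]=0x9e, mem[0x12]=0x15, mem[0x17]=0x98, mem[0x04]=0x1d

MEM[0x1f,0x07,0x12,0x17,0x04] = 15 9e 15 98 1d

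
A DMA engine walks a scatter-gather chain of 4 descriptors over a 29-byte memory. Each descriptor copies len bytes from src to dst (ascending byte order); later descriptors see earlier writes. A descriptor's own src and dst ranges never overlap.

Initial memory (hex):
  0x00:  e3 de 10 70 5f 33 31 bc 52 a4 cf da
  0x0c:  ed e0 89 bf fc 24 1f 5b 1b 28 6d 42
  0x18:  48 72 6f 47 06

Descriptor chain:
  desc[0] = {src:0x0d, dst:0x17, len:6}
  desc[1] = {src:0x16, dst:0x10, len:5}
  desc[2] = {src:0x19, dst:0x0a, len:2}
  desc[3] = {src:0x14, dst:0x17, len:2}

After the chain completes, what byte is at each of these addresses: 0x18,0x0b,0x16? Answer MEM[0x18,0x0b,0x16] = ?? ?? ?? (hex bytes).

  after D0: wrote 6B at 0x17 = e089bffc241f
  after D1: wrote 5B at 0x10 = 6de089bffc
  after D2: wrote 2B at 0x0a = bffc
  after D3: wrote 2B at 0x17 = fc28
query mem[0x18]=0x28, mem[0x0b]=0xfc, mem[0x16]=0x6d

MEM[0x18,0x0b,0x16] = 28 fc 6d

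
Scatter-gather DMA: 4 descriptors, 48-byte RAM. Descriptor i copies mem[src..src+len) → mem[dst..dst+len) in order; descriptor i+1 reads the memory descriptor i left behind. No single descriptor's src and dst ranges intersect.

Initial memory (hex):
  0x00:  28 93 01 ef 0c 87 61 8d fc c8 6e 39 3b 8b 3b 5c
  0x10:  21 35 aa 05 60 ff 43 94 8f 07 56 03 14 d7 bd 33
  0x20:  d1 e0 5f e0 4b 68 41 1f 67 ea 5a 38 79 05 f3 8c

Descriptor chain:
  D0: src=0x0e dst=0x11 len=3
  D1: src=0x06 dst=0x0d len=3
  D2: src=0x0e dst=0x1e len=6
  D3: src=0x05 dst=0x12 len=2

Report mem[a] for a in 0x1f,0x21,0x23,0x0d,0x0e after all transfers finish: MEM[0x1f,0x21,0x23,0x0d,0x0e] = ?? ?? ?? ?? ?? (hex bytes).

MEM[0x1f,0x21,0x23,0x0d,0x0e] = fc 3b 21 61 8d

  after D0: wrote 3B at 0x11 = 3b5c21
  after D1: wrote 3B at 0x0d = 618dfc
  after D2: wrote 6B at 0x1e = 8dfc213b5c21
  after D3: wrote 2B at 0x12 = 8761
query mem[0x1f]=0xfc, mem[0x21]=0x3b, mem[0x23]=0x21, mem[0x0d]=0x61, mem[0x0e]=0x8d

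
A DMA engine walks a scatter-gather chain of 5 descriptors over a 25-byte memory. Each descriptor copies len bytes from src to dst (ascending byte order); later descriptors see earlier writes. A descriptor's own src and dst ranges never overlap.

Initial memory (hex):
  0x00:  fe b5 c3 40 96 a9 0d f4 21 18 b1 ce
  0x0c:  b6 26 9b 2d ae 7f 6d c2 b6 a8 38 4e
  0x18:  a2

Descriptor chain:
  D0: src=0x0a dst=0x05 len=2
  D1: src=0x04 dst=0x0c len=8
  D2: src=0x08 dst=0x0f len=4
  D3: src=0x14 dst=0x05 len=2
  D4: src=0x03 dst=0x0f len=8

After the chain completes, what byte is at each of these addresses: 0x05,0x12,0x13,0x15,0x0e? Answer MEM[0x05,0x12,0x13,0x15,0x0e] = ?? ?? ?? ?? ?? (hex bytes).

  after D0: wrote 2B at 0x05 = b1ce
  after D1: wrote 8B at 0x0c = 96b1cef42118b1ce
  after D2: wrote 4B at 0x0f = 2118b1ce
  after D3: wrote 2B at 0x05 = b6a8
  after D4: wrote 8B at 0x0f = 4096b6a8f42118b1
query mem[0x05]=0xb6, mem[0x12]=0xa8, mem[0x13]=0xf4, mem[0x15]=0x18, mem[0x0e]=0xce

MEM[0x05,0x12,0x13,0x15,0x0e] = b6 a8 f4 18 ce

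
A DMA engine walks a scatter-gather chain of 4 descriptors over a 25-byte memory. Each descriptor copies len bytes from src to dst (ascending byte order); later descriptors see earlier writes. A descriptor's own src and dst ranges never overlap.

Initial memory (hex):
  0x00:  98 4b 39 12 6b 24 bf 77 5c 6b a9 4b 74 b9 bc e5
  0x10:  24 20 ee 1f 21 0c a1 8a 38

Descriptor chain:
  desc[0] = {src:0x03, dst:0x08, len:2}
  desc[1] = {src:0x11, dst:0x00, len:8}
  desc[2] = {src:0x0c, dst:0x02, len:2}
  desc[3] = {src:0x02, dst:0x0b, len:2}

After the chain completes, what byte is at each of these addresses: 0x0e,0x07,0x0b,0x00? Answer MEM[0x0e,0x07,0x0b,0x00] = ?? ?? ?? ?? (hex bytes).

D0: mem[0x08..0x09] <- [12 6b]
D1: mem[0x00..0x07] <- [20 ee 1f 21 0c a1 8a 38]
D2: mem[0x02..0x03] <- [74 b9]
D3: mem[0x0b..0x0c] <- [74 b9]
query mem[0x0e]=0xbc, mem[0x07]=0x38, mem[0x0b]=0x74, mem[0x00]=0x20

MEM[0x0e,0x07,0x0b,0x00] = bc 38 74 20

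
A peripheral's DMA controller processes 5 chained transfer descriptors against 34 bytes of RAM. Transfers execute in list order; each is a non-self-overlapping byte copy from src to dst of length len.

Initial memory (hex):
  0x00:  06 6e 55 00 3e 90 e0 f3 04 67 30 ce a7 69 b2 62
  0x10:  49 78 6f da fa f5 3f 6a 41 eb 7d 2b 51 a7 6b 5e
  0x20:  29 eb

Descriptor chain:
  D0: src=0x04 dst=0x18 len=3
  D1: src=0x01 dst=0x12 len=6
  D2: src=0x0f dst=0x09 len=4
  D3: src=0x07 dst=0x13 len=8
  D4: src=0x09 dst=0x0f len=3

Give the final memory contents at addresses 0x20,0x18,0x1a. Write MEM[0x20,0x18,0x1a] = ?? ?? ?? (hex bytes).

  after D0: wrote 3B at 0x18 = 3e90e0
  after D1: wrote 6B at 0x12 = 6e55003e90e0
  after D2: wrote 4B at 0x09 = 6249786e
  after D3: wrote 8B at 0x13 = f3046249786e69b2
  after D4: wrote 3B at 0x0f = 624978
query mem[0x20]=0x29, mem[0x18]=0x6e, mem[0x1a]=0xb2

MEM[0x20,0x18,0x1a] = 29 6e b2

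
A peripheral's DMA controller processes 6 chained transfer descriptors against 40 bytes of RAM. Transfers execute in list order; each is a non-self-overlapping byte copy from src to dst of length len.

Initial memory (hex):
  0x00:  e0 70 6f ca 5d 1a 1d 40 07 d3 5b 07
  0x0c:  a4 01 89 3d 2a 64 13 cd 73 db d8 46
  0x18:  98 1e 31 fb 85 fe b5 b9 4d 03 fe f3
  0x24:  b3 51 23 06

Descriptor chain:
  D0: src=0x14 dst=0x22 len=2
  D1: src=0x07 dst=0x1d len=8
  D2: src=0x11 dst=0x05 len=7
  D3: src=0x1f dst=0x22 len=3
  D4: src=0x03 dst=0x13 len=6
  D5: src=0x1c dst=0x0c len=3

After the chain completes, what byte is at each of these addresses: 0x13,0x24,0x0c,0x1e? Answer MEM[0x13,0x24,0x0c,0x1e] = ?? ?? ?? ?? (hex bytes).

MEM[0x13,0x24,0x0c,0x1e] = ca 07 85 07

  after D0: wrote 2B at 0x22 = 73db
  after D1: wrote 8B at 0x1d = 4007d35b07a40189
  after D2: wrote 7B at 0x05 = 6413cd73dbd846
  after D3: wrote 3B at 0x22 = d35b07
  after D4: wrote 6B at 0x13 = ca5d6413cd73
  after D5: wrote 3B at 0x0c = 854007
query mem[0x13]=0xca, mem[0x24]=0x07, mem[0x0c]=0x85, mem[0x1e]=0x07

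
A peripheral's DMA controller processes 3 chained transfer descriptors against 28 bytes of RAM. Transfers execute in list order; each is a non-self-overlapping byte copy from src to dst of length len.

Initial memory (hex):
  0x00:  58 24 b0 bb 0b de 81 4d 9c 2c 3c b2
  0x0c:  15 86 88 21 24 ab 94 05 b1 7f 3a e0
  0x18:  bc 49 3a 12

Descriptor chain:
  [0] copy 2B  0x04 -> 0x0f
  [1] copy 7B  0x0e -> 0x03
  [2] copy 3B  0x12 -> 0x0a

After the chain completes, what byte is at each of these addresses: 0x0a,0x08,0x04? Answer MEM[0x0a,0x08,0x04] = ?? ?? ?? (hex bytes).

D0: mem[0x0f..0x10] <- [0b de]
D1: mem[0x03..0x09] <- [88 0b de ab 94 05 b1]
D2: mem[0x0a..0x0c] <- [94 05 b1]
query mem[0x0a]=0x94, mem[0x08]=0x05, mem[0x04]=0x0b

MEM[0x0a,0x08,0x04] = 94 05 0b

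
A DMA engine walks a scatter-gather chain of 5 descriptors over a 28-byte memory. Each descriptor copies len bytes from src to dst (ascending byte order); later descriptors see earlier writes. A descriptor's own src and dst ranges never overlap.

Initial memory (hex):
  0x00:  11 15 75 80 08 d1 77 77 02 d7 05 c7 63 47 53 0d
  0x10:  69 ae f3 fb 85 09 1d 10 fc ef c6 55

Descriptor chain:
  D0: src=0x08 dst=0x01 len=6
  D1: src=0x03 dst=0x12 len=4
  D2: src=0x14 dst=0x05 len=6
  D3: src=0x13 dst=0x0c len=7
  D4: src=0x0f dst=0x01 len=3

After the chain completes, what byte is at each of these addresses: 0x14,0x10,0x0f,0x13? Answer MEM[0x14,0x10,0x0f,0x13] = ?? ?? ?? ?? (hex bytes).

MEM[0x14,0x10,0x0f,0x13] = 63 10 1d c7

  after D0: wrote 6B at 0x01 = 02d705c76347
  after D1: wrote 4B at 0x12 = 05c76347
  after D2: wrote 6B at 0x05 = 63471d10fcef
  after D3: wrote 7B at 0x0c = c763471d10fcef
  after D4: wrote 3B at 0x01 = 1d10fc
query mem[0x14]=0x63, mem[0x10]=0x10, mem[0x0f]=0x1d, mem[0x13]=0xc7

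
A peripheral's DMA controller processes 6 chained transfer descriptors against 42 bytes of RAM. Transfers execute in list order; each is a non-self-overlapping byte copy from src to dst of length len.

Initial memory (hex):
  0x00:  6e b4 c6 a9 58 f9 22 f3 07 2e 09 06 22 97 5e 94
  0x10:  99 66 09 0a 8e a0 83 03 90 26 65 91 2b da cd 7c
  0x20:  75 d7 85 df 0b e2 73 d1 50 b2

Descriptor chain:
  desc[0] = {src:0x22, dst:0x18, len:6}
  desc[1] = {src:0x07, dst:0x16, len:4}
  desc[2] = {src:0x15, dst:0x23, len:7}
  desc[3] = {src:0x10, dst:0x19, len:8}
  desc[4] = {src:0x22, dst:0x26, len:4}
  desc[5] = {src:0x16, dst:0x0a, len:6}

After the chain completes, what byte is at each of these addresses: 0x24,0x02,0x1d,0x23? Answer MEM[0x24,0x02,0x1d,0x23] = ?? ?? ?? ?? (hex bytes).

MEM[0x24,0x02,0x1d,0x23] = f3 c6 8e a0

D0: mem[0x18..0x1d] <- [85 df 0b e2 73 d1]
D1: mem[0x16..0x19] <- [f3 07 2e 09]
D2: mem[0x23..0x29] <- [a0 f3 07 2e 09 0b e2]
D3: mem[0x19..0x20] <- [99 66 09 0a 8e a0 f3 07]
D4: mem[0x26..0x29] <- [85 a0 f3 07]
D5: mem[0x0a..0x0f] <- [f3 07 2e 99 66 09]
query mem[0x24]=0xf3, mem[0x02]=0xc6, mem[0x1d]=0x8e, mem[0x23]=0xa0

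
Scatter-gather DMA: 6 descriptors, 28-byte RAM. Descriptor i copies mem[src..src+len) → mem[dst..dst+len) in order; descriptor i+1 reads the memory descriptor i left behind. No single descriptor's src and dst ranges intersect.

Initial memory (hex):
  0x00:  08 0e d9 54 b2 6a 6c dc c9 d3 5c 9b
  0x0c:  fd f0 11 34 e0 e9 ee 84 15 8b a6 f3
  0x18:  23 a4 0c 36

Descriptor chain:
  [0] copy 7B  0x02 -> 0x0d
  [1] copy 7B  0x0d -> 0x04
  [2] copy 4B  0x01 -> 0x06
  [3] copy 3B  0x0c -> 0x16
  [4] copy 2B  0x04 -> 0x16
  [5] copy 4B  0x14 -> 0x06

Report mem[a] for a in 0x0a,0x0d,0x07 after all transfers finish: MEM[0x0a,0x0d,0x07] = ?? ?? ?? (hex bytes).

MEM[0x0a,0x0d,0x07] = c9 d9 8b

  after D0: wrote 7B at 0x0d = d954b26a6cdcc9
  after D1: wrote 7B at 0x04 = d954b26a6cdcc9
  after D2: wrote 4B at 0x06 = 0ed954d9
  after D3: wrote 3B at 0x16 = fdd954
  after D4: wrote 2B at 0x16 = d954
  after D5: wrote 4B at 0x06 = 158bd954
query mem[0x0a]=0xc9, mem[0x0d]=0xd9, mem[0x07]=0x8b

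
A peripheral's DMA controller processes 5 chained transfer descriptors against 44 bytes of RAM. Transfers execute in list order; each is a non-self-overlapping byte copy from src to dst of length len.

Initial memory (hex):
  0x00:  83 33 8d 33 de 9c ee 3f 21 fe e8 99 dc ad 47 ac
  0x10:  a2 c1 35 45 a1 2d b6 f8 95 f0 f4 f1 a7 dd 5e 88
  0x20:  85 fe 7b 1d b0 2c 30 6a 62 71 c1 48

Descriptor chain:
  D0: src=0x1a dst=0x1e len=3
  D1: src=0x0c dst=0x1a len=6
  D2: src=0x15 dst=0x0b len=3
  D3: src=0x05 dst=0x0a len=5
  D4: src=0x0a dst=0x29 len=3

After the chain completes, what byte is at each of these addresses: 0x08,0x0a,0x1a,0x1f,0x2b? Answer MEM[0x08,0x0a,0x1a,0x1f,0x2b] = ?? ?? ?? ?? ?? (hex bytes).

MEM[0x08,0x0a,0x1a,0x1f,0x2b] = 21 9c dc c1 3f

  after D0: wrote 3B at 0x1e = f4f1a7
  after D1: wrote 6B at 0x1a = dcad47aca2c1
  after D2: wrote 3B at 0x0b = 2db6f8
  after D3: wrote 5B at 0x0a = 9cee3f21fe
  after D4: wrote 3B at 0x29 = 9cee3f
query mem[0x08]=0x21, mem[0x0a]=0x9c, mem[0x1a]=0xdc, mem[0x1f]=0xc1, mem[0x2b]=0x3f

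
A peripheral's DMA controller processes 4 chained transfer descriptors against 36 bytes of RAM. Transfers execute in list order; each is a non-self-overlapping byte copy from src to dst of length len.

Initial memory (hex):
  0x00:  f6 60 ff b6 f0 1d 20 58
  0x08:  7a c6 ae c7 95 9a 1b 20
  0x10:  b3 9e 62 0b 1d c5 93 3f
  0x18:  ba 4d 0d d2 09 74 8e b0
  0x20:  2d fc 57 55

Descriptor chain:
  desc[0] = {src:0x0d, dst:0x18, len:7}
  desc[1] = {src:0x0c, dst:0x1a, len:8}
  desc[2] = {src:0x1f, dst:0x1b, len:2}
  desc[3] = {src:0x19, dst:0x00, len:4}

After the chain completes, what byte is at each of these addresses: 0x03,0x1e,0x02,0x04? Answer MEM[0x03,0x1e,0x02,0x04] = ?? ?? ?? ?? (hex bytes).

MEM[0x03,0x1e,0x02,0x04] = 62 b3 9e f0

  after D0: wrote 7B at 0x18 = 9a1b20b39e620b
  after D1: wrote 8B at 0x1a = 959a1b20b39e620b
  after D2: wrote 2B at 0x1b = 9e62
  after D3: wrote 4B at 0x00 = 1b959e62
query mem[0x03]=0x62, mem[0x1e]=0xb3, mem[0x02]=0x9e, mem[0x04]=0xf0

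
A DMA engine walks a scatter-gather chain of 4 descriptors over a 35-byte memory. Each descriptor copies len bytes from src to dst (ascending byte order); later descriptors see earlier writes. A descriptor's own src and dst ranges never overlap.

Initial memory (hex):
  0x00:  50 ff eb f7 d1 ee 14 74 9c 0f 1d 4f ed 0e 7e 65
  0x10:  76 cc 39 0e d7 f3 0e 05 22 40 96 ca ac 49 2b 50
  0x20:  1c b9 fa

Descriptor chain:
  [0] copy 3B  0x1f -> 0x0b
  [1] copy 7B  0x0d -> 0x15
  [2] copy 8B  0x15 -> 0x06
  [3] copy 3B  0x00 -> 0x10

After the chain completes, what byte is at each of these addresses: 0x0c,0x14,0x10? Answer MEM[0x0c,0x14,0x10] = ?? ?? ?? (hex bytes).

MEM[0x0c,0x14,0x10] = 0e d7 50

#0 dst[0x0b+3] := {0x50,0x1c,0xb9}
#1 dst[0x15+7] := {0xb9,0x7e,0x65,0x76,0xcc,0x39,0x0e}
#2 dst[0x06+8] := {0xb9,0x7e,0x65,0x76,0xcc,0x39,0x0e,0xac}
#3 dst[0x10+3] := {0x50,0xff,0xeb}
query mem[0x0c]=0x0e, mem[0x14]=0xd7, mem[0x10]=0x50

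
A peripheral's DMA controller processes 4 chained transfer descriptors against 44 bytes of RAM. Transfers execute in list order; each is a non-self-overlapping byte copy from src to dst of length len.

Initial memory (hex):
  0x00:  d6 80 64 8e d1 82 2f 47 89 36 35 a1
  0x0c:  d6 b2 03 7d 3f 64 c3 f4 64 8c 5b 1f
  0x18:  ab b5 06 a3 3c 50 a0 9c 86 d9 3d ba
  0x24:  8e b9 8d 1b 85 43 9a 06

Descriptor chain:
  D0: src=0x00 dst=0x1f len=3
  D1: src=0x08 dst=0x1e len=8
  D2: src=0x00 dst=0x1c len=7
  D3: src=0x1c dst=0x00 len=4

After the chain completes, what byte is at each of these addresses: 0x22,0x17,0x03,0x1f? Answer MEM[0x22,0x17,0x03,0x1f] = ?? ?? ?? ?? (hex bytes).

MEM[0x22,0x17,0x03,0x1f] = 2f 1f 8e 8e

  after D0: wrote 3B at 0x1f = d68064
  after D1: wrote 8B at 0x1e = 893635a1d6b2037d
  after D2: wrote 7B at 0x1c = d680648ed1822f
  after D3: wrote 4B at 0x00 = d680648e
query mem[0x22]=0x2f, mem[0x17]=0x1f, mem[0x03]=0x8e, mem[0x1f]=0x8e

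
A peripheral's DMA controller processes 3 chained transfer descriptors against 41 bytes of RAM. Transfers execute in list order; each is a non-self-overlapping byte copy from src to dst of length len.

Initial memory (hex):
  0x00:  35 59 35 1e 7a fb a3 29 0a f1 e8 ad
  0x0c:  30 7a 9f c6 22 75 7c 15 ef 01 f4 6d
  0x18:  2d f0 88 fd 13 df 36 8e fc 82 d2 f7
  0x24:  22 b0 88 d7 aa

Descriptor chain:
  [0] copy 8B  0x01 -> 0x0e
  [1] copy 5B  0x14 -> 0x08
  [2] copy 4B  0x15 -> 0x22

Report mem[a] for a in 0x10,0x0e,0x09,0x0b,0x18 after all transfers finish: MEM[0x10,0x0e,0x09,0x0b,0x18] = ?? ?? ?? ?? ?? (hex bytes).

MEM[0x10,0x0e,0x09,0x0b,0x18] = 1e 59 0a 6d 2d

  after D0: wrote 8B at 0x0e = 59351e7afba3290a
  after D1: wrote 5B at 0x08 = 290af46d2d
  after D2: wrote 4B at 0x22 = 0af46d2d
query mem[0x10]=0x1e, mem[0x0e]=0x59, mem[0x09]=0x0a, mem[0x0b]=0x6d, mem[0x18]=0x2d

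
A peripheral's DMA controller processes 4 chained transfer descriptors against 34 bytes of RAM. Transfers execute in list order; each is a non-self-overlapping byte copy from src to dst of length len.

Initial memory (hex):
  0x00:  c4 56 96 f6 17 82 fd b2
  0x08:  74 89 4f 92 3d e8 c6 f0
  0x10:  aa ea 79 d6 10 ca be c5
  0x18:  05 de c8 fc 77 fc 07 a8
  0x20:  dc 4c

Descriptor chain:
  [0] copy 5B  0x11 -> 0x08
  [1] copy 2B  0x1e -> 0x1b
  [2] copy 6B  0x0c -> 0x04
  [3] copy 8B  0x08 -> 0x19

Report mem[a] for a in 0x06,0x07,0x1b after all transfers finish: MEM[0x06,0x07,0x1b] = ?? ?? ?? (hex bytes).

D0: mem[0x08..0x0c] <- [ea 79 d6 10 ca]
D1: mem[0x1b..0x1c] <- [07 a8]
D2: mem[0x04..0x09] <- [ca e8 c6 f0 aa ea]
D3: mem[0x19..0x20] <- [aa ea d6 10 ca e8 c6 f0]
query mem[0x06]=0xc6, mem[0x07]=0xf0, mem[0x1b]=0xd6

MEM[0x06,0x07,0x1b] = c6 f0 d6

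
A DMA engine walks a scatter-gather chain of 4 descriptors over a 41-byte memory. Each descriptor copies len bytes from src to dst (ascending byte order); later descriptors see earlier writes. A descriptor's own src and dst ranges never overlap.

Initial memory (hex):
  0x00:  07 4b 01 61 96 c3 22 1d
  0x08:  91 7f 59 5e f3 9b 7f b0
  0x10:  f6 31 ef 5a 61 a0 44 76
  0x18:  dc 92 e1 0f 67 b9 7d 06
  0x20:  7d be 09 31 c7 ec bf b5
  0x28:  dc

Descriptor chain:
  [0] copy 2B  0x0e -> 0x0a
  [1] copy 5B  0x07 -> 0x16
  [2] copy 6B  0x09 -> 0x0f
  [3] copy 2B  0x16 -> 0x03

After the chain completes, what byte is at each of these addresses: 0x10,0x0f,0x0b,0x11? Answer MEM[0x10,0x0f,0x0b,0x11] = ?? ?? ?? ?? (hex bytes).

#0 dst[0x0a+2] := {0x7f,0xb0}
#1 dst[0x16+5] := {0x1d,0x91,0x7f,0x7f,0xb0}
#2 dst[0x0f+6] := {0x7f,0x7f,0xb0,0xf3,0x9b,0x7f}
#3 dst[0x03+2] := {0x1d,0x91}
query mem[0x10]=0x7f, mem[0x0f]=0x7f, mem[0x0b]=0xb0, mem[0x11]=0xb0

MEM[0x10,0x0f,0x0b,0x11] = 7f 7f b0 b0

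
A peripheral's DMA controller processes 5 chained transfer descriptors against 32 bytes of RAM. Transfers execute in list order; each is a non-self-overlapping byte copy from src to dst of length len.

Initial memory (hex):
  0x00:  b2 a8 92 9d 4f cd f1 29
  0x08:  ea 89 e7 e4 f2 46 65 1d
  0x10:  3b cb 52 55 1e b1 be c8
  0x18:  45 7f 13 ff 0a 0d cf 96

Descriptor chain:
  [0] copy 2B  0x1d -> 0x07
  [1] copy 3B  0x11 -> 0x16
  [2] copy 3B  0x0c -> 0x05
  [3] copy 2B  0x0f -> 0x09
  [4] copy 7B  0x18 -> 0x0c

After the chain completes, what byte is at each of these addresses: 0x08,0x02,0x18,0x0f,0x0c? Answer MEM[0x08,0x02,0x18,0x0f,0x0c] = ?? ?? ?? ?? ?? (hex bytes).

MEM[0x08,0x02,0x18,0x0f,0x0c] = cf 92 55 ff 55

  after D0: wrote 2B at 0x07 = 0dcf
  after D1: wrote 3B at 0x16 = cb5255
  after D2: wrote 3B at 0x05 = f24665
  after D3: wrote 2B at 0x09 = 1d3b
  after D4: wrote 7B at 0x0c = 557f13ff0a0dcf
query mem[0x08]=0xcf, mem[0x02]=0x92, mem[0x18]=0x55, mem[0x0f]=0xff, mem[0x0c]=0x55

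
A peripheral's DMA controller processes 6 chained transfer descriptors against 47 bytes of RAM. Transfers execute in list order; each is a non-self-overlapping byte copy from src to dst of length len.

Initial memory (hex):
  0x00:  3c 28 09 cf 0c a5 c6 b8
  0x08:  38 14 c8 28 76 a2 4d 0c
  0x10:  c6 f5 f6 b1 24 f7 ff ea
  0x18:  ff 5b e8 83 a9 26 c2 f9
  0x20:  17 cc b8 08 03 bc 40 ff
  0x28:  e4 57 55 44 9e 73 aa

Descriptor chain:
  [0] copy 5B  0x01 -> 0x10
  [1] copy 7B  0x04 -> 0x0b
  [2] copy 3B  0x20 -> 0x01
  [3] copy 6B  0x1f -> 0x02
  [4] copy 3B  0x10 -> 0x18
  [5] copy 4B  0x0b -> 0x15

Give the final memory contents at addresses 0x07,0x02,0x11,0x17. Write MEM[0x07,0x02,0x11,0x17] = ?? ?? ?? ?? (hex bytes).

MEM[0x07,0x02,0x11,0x17] = 03 f9 c8 c6

D0: mem[0x10..0x14] <- [28 09 cf 0c a5]
D1: mem[0x0b..0x11] <- [0c a5 c6 b8 38 14 c8]
D2: mem[0x01..0x03] <- [17 cc b8]
D3: mem[0x02..0x07] <- [f9 17 cc b8 08 03]
D4: mem[0x18..0x1a] <- [14 c8 cf]
D5: mem[0x15..0x18] <- [0c a5 c6 b8]
query mem[0x07]=0x03, mem[0x02]=0xf9, mem[0x11]=0xc8, mem[0x17]=0xc6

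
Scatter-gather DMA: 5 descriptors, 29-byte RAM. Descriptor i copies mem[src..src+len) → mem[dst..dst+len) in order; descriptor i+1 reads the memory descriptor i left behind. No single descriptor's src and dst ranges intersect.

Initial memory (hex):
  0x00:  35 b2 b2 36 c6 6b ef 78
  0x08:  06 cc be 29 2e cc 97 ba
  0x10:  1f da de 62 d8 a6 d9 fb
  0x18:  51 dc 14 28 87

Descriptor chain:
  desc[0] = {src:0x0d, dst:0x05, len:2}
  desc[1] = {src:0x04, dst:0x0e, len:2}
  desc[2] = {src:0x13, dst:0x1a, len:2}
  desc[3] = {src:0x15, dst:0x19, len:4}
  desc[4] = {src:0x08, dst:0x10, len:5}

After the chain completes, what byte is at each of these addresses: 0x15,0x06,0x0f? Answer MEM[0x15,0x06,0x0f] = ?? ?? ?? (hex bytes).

[0] 0x0d->0x05 len=2 : cc 97
[1] 0x04->0x0e len=2 : c6 cc
[2] 0x13->0x1a len=2 : 62 d8
[3] 0x15->0x19 len=4 : a6 d9 fb 51
[4] 0x08->0x10 len=5 : 06 cc be 29 2e
query mem[0x15]=0xa6, mem[0x06]=0x97, mem[0x0f]=0xcc

MEM[0x15,0x06,0x0f] = a6 97 cc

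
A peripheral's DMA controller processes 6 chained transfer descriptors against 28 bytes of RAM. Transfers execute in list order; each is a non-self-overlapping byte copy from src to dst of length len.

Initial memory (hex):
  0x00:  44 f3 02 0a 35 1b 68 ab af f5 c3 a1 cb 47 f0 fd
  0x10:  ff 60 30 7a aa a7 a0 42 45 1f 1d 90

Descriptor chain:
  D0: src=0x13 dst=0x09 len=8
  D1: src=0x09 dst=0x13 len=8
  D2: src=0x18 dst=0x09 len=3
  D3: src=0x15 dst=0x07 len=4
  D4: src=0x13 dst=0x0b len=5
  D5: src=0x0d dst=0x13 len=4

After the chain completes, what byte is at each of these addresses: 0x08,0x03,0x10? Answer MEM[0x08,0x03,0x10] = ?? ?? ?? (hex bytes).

MEM[0x08,0x03,0x10] = a0 0a 1d

#0 dst[0x09+8] := {0x7a,0xaa,0xa7,0xa0,0x42,0x45,0x1f,0x1d}
#1 dst[0x13+8] := {0x7a,0xaa,0xa7,0xa0,0x42,0x45,0x1f,0x1d}
#2 dst[0x09+3] := {0x45,0x1f,0x1d}
#3 dst[0x07+4] := {0xa7,0xa0,0x42,0x45}
#4 dst[0x0b+5] := {0x7a,0xaa,0xa7,0xa0,0x42}
#5 dst[0x13+4] := {0xa7,0xa0,0x42,0x1d}
query mem[0x08]=0xa0, mem[0x03]=0x0a, mem[0x10]=0x1d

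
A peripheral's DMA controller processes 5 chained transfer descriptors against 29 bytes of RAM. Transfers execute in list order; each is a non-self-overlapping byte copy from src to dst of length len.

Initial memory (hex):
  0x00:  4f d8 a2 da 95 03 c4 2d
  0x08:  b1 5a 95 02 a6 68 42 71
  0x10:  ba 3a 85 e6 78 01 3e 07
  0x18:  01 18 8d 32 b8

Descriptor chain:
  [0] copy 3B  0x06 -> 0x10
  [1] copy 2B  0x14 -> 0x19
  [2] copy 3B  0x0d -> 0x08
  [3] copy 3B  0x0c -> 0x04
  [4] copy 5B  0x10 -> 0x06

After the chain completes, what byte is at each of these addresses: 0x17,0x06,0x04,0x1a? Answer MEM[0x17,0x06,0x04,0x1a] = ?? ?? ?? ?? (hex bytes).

[0] 0x06->0x10 len=3 : c4 2d b1
[1] 0x14->0x19 len=2 : 78 01
[2] 0x0d->0x08 len=3 : 68 42 71
[3] 0x0c->0x04 len=3 : a6 68 42
[4] 0x10->0x06 len=5 : c4 2d b1 e6 78
query mem[0x17]=0x07, mem[0x06]=0xc4, mem[0x04]=0xa6, mem[0x1a]=0x01

MEM[0x17,0x06,0x04,0x1a] = 07 c4 a6 01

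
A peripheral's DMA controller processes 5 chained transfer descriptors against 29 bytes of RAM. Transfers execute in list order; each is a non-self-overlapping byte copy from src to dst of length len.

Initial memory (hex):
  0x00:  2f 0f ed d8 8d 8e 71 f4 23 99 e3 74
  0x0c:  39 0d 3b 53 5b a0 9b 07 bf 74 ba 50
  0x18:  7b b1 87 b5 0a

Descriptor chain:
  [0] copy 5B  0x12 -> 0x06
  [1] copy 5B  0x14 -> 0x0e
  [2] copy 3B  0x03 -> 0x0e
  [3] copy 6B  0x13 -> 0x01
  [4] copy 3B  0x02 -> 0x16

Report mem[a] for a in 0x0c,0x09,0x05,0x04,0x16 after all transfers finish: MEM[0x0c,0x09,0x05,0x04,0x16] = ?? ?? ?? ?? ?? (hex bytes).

MEM[0x0c,0x09,0x05,0x04,0x16] = 39 74 50 ba bf

D0: mem[0x06..0x0a] <- [9b 07 bf 74 ba]
D1: mem[0x0e..0x12] <- [bf 74 ba 50 7b]
D2: mem[0x0e..0x10] <- [d8 8d 8e]
D3: mem[0x01..0x06] <- [07 bf 74 ba 50 7b]
D4: mem[0x16..0x18] <- [bf 74 ba]
query mem[0x0c]=0x39, mem[0x09]=0x74, mem[0x05]=0x50, mem[0x04]=0xba, mem[0x16]=0xbf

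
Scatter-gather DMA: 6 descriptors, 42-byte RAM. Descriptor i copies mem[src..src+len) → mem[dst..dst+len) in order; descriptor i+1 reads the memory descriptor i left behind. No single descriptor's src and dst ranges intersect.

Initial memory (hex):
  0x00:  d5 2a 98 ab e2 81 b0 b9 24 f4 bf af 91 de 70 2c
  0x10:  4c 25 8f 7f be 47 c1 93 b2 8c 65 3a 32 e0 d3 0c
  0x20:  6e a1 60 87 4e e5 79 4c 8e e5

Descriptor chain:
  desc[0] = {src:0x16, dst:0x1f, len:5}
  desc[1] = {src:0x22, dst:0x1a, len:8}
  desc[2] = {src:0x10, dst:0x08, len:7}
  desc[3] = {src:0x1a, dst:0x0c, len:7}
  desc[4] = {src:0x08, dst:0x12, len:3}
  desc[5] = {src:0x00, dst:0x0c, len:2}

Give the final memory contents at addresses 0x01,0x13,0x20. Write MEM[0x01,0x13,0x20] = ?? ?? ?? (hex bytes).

MEM[0x01,0x13,0x20] = 2a 25 8e

[0] 0x16->0x1f len=5 : c1 93 b2 8c 65
[1] 0x22->0x1a len=8 : 8c 65 4e e5 79 4c 8e e5
[2] 0x10->0x08 len=7 : 4c 25 8f 7f be 47 c1
[3] 0x1a->0x0c len=7 : 8c 65 4e e5 79 4c 8e
[4] 0x08->0x12 len=3 : 4c 25 8f
[5] 0x00->0x0c len=2 : d5 2a
query mem[0x01]=0x2a, mem[0x13]=0x25, mem[0x20]=0x8e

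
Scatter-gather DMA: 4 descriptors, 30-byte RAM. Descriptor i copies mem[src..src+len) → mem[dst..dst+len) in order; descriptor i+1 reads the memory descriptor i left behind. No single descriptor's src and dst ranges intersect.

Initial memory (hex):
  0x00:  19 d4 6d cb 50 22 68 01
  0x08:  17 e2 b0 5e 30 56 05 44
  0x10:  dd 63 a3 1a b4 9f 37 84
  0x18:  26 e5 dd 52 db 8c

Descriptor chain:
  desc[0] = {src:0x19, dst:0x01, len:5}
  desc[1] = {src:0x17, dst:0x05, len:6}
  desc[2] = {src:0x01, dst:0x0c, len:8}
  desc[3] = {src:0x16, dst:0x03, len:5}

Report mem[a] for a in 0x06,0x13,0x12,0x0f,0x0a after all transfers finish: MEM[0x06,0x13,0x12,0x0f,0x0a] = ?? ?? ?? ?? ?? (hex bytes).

D0: mem[0x01..0x05] <- [e5 dd 52 db 8c]
D1: mem[0x05..0x0a] <- [84 26 e5 dd 52 db]
D2: mem[0x0c..0x13] <- [e5 dd 52 db 84 26 e5 dd]
D3: mem[0x03..0x07] <- [37 84 26 e5 dd]
query mem[0x06]=0xe5, mem[0x13]=0xdd, mem[0x12]=0xe5, mem[0x0f]=0xdb, mem[0x0a]=0xdb

MEM[0x06,0x13,0x12,0x0f,0x0a] = e5 dd e5 db db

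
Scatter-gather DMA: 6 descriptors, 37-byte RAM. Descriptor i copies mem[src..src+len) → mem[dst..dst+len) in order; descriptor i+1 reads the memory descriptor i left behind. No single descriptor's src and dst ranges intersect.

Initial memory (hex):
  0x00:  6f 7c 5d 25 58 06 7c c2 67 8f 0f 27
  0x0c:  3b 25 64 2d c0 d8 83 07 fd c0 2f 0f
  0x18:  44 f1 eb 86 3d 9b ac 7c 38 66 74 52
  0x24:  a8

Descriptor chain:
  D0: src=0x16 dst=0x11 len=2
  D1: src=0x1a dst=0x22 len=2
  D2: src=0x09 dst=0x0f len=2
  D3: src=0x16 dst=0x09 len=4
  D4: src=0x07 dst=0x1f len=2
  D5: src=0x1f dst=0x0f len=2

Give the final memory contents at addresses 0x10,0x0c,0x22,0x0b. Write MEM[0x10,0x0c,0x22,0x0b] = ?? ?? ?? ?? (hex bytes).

MEM[0x10,0x0c,0x22,0x0b] = 67 f1 eb 44

#0 dst[0x11+2] := {0x2f,0x0f}
#1 dst[0x22+2] := {0xeb,0x86}
#2 dst[0x0f+2] := {0x8f,0x0f}
#3 dst[0x09+4] := {0x2f,0x0f,0x44,0xf1}
#4 dst[0x1f+2] := {0xc2,0x67}
#5 dst[0x0f+2] := {0xc2,0x67}
query mem[0x10]=0x67, mem[0x0c]=0xf1, mem[0x22]=0xeb, mem[0x0b]=0x44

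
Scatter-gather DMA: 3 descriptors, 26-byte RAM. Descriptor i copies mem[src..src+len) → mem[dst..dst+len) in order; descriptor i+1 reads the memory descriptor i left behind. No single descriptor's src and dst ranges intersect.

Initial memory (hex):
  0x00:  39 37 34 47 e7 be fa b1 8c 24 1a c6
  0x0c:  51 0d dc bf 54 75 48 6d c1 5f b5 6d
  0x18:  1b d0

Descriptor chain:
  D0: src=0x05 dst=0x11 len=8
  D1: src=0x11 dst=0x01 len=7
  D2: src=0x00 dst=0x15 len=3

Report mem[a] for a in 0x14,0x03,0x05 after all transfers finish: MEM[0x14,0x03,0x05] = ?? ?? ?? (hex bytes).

[0] 0x05->0x11 len=8 : be fa b1 8c 24 1a c6 51
[1] 0x11->0x01 len=7 : be fa b1 8c 24 1a c6
[2] 0x00->0x15 len=3 : 39 be fa
query mem[0x14]=0x8c, mem[0x03]=0xb1, mem[0x05]=0x24

MEM[0x14,0x03,0x05] = 8c b1 24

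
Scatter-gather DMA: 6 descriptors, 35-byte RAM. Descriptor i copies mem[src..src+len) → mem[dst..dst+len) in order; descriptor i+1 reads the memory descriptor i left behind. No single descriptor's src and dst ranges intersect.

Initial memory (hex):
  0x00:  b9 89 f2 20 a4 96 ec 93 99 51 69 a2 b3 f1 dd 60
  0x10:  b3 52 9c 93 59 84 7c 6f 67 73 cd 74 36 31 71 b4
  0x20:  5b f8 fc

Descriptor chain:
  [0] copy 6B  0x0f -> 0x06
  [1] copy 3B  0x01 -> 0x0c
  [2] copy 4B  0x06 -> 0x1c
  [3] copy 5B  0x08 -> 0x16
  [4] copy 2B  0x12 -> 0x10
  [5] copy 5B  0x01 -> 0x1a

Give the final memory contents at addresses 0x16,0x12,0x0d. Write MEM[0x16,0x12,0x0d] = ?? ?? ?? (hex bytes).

MEM[0x16,0x12,0x0d] = 52 9c f2

#0 dst[0x06+6] := {0x60,0xb3,0x52,0x9c,0x93,0x59}
#1 dst[0x0c+3] := {0x89,0xf2,0x20}
#2 dst[0x1c+4] := {0x60,0xb3,0x52,0x9c}
#3 dst[0x16+5] := {0x52,0x9c,0x93,0x59,0x89}
#4 dst[0x10+2] := {0x9c,0x93}
#5 dst[0x1a+5] := {0x89,0xf2,0x20,0xa4,0x96}
query mem[0x16]=0x52, mem[0x12]=0x9c, mem[0x0d]=0xf2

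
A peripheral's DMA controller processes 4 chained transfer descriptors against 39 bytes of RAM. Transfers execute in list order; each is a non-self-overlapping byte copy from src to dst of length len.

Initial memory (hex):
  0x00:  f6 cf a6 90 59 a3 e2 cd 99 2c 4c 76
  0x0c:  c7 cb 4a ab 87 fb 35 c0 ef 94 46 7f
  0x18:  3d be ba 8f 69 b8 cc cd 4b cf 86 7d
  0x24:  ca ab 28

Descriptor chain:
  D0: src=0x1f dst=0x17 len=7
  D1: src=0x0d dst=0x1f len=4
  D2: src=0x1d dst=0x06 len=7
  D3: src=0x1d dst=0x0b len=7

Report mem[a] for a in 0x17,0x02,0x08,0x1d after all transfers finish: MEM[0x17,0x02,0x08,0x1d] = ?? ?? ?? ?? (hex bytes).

[0] 0x1f->0x17 len=7 : cd 4b cf 86 7d ca ab
[1] 0x0d->0x1f len=4 : cb 4a ab 87
[2] 0x1d->0x06 len=7 : ab cc cb 4a ab 87 7d
[3] 0x1d->0x0b len=7 : ab cc cb 4a ab 87 7d
query mem[0x17]=0xcd, mem[0x02]=0xa6, mem[0x08]=0xcb, mem[0x1d]=0xab

MEM[0x17,0x02,0x08,0x1d] = cd a6 cb ab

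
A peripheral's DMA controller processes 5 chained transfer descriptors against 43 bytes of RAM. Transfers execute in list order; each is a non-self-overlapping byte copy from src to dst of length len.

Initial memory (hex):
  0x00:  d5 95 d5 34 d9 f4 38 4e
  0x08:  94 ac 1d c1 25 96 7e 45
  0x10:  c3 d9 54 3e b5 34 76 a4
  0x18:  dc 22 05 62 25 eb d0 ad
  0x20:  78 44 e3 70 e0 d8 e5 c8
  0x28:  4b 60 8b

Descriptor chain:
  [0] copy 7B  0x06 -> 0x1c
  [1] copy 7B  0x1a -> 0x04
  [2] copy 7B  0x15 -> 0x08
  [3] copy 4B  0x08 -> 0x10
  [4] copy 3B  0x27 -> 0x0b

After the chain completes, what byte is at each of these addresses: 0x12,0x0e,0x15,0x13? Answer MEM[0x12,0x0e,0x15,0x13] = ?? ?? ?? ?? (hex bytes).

MEM[0x12,0x0e,0x15,0x13] = a4 62 34 dc

[0] 0x06->0x1c len=7 : 38 4e 94 ac 1d c1 25
[1] 0x1a->0x04 len=7 : 05 62 38 4e 94 ac 1d
[2] 0x15->0x08 len=7 : 34 76 a4 dc 22 05 62
[3] 0x08->0x10 len=4 : 34 76 a4 dc
[4] 0x27->0x0b len=3 : c8 4b 60
query mem[0x12]=0xa4, mem[0x0e]=0x62, mem[0x15]=0x34, mem[0x13]=0xdc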